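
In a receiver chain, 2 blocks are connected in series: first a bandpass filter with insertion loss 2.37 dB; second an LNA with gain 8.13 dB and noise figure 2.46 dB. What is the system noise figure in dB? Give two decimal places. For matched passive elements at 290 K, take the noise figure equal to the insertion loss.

4.83 dB

Convert to linear (a loss of L dB is a gain of −L dB): F_i = 10^(NF_i/10), G_i = 10^(G_i,dB/10)
  Stage 1: F_1 = 10^(2.37/10) = 1.726, G_1 = 10^(−2.37/10) = 0.5794
  Stage 2: F_2 = 10^(2.46/10) = 1.762, G_2 = 10^(8.13/10) = 6.501
Friis cascade:
  F = 1.726 + (1.762 − 1)/0.5794 = 3.041
NF = 10 log₁₀(3.041) = 4.83 dB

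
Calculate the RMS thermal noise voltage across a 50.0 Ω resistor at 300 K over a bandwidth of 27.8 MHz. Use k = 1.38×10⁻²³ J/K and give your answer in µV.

V_n = √(4kTRB)
4kTRB = 4 × 1.38×10⁻²³ × 300 × 5.00×10¹ × 2.78×10⁷ = 2.30×10⁻¹¹ V²
V_n = √(2.30×10⁻¹¹) = 4.80×10⁻⁶ V = 4.80 µV

4.80 µV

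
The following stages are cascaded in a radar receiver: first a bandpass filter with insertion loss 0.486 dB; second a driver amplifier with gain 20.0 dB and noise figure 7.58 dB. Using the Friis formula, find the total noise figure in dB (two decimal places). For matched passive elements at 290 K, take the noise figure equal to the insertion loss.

8.07 dB

Convert to linear (a loss of L dB is a gain of −L dB): F_i = 10^(NF_i/10), G_i = 10^(G_i,dB/10)
  Stage 1: F_1 = 10^(0.486/10) = 1.118, G_1 = 10^(−0.486/10) = 0.8941
  Stage 2: F_2 = 10^(7.58/10) = 5.728, G_2 = 10^(20.0/10) = 100.0
Friis cascade:
  F = 1.118 + (5.728 − 1)/0.8941 = 6.406
NF = 10 log₁₀(6.406) = 8.07 dB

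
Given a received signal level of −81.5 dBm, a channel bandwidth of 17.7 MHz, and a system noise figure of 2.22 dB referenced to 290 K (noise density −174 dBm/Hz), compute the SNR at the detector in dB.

17.8 dB

Noise floor: N = −174 + 10 log₁₀(B) + NF
10 log₁₀(1.77×10⁷) = 72.48 dB
N = −174 + 72.48 + 2.22 = −99.30 dBm
SNR = P_sig − N = −81.5 − (−99.30) = 17.80 dB → 17.8 dB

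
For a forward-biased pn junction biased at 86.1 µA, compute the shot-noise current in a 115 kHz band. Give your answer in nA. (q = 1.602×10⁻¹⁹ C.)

1.78 nA

I_n = √(2qI·B)
2qI·B = 2 × 1.602×10⁻¹⁹ × 8.61×10⁻⁵ × 1.15×10⁵ = 3.17×10⁻¹⁸ A²
I_n = √(3.17×10⁻¹⁸) = 1.78×10⁻⁹ A = 1.78 nA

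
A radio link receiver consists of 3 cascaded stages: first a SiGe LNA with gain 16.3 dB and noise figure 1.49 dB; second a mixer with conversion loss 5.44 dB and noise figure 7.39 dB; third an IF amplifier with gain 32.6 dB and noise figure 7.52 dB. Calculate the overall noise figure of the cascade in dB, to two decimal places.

Convert to linear (a loss of L dB is a gain of −L dB): F_i = 10^(NF_i/10), G_i = 10^(G_i,dB/10)
  Stage 1: F_1 = 10^(1.49/10) = 1.409, G_1 = 10^(16.3/10) = 42.66
  Stage 2: F_2 = 10^(7.39/10) = 5.483, G_2 = 10^(−5.44/10) = 0.2858
  Stage 3: F_3 = 10^(7.52/10) = 5.649, G_3 = 10^(32.6/10) = 1820
Friis cascade:
  F = 1.409 + (5.483 − 1)/42.66 + (5.649 − 1)/12.19 = 1.896
NF = 10 log₁₀(1.896) = 2.78 dB

2.78 dB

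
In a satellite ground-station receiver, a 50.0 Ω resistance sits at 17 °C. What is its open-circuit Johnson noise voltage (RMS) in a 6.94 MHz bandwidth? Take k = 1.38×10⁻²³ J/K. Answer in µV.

T = 17 °C + 273.15 = 290.15 K
V_n = √(4kTRB)
4kTRB = 4 × 1.38×10⁻²³ × 290.15 × 5.00×10¹ × 6.94×10⁶ = 5.56×10⁻¹² V²
V_n = √(5.56×10⁻¹²) = 2.36×10⁻⁶ V = 2.36 µV

2.36 µV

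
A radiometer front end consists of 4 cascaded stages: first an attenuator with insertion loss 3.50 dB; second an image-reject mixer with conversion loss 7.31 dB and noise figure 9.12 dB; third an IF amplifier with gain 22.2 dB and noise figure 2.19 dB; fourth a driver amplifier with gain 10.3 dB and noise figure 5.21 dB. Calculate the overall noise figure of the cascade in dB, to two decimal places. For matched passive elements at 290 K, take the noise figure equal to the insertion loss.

14.21 dB

Convert to linear (a loss of L dB is a gain of −L dB): F_i = 10^(NF_i/10), G_i = 10^(G_i,dB/10)
  Stage 1: F_1 = 10^(3.50/10) = 2.239, G_1 = 10^(−3.50/10) = 0.4467
  Stage 2: F_2 = 10^(9.12/10) = 8.166, G_2 = 10^(−7.31/10) = 0.1858
  Stage 3: F_3 = 10^(2.19/10) = 1.656, G_3 = 10^(22.2/10) = 166.0
  Stage 4: F_4 = 10^(5.21/10) = 3.319, G_4 = 10^(10.3/10) = 10.72
Friis cascade:
  F = 2.239 + (8.166 − 1)/0.4467 + (1.656 − 1)/0.08299 + (3.319 − 1)/13.77 = 26.35
NF = 10 log₁₀(26.35) = 14.21 dB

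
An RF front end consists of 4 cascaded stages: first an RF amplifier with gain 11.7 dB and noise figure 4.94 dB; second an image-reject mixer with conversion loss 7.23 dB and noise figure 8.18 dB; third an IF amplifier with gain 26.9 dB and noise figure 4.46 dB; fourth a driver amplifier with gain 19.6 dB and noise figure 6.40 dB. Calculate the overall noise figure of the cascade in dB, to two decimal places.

Convert to linear (a loss of L dB is a gain of −L dB): F_i = 10^(NF_i/10), G_i = 10^(G_i,dB/10)
  Stage 1: F_1 = 10^(4.94/10) = 3.119, G_1 = 10^(11.7/10) = 14.79
  Stage 2: F_2 = 10^(8.18/10) = 6.577, G_2 = 10^(−7.23/10) = 0.1892
  Stage 3: F_3 = 10^(4.46/10) = 2.793, G_3 = 10^(26.9/10) = 489.8
  Stage 4: F_4 = 10^(6.40/10) = 4.365, G_4 = 10^(19.6/10) = 91.20
Friis cascade:
  F = 3.119 + (6.577 − 1)/14.79 + (2.793 − 1)/2.799 + (4.365 − 1)/1371 = 4.139
NF = 10 log₁₀(4.139) = 6.17 dB

6.17 dB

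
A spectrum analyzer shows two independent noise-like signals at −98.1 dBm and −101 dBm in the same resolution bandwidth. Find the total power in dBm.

Convert to linear, add, convert back:
P₁ = 1.55×10⁻¹³ W, P₂ = 7.94×10⁻¹⁴ W
P_tot = 2.34×10⁻¹³ W → 10 log₁₀(P_tot / 10⁻³) = −96.3 dBm

−96.3 dBm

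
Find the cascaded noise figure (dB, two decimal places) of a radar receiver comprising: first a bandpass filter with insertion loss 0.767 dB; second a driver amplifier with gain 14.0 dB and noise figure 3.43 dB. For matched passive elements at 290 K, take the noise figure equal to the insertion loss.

4.20 dB

Convert to linear (a loss of L dB is a gain of −L dB): F_i = 10^(NF_i/10), G_i = 10^(G_i,dB/10)
  Stage 1: F_1 = 10^(0.767/10) = 1.193, G_1 = 10^(−0.767/10) = 0.8381
  Stage 2: F_2 = 10^(3.43/10) = 2.203, G_2 = 10^(14.0/10) = 25.12
Friis cascade:
  F = 1.193 + (2.203 − 1)/0.8381 = 2.628
NF = 10 log₁₀(2.628) = 4.20 dB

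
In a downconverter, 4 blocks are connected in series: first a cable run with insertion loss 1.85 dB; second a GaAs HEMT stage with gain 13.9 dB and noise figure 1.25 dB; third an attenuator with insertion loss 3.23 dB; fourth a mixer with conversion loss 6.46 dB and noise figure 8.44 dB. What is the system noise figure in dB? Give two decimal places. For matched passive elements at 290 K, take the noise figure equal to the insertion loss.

Convert to linear (a loss of L dB is a gain of −L dB): F_i = 10^(NF_i/10), G_i = 10^(G_i,dB/10)
  Stage 1: F_1 = 10^(1.85/10) = 1.531, G_1 = 10^(−1.85/10) = 0.6531
  Stage 2: F_2 = 10^(1.25/10) = 1.334, G_2 = 10^(13.9/10) = 24.55
  Stage 3: F_3 = 10^(3.23/10) = 2.104, G_3 = 10^(−3.23/10) = 0.4753
  Stage 4: F_4 = 10^(8.44/10) = 6.982, G_4 = 10^(−6.46/10) = 0.2259
Friis cascade:
  F = 1.531 + (1.334 − 1)/0.6531 + (2.104 − 1)/16.03 + (6.982 − 1)/7.621 = 2.896
NF = 10 log₁₀(2.896) = 4.62 dB

4.62 dB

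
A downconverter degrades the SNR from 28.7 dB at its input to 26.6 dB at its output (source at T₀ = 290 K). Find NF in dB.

2.1 dB

NF (dB) = SNR_in(dB) − SNR_out(dB) when the source is at T₀
NF = 28.7 − 26.6 = 2.1 dB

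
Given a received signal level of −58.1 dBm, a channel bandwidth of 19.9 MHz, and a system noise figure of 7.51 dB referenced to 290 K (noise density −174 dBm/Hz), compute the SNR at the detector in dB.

35.4 dB

Noise floor: N = −174 + 10 log₁₀(B) + NF
10 log₁₀(1.99×10⁷) = 72.99 dB
N = −174 + 72.99 + 7.51 = −93.50 dBm
SNR = P_sig − N = −58.1 − (−93.50) = 35.40 dB → 35.4 dB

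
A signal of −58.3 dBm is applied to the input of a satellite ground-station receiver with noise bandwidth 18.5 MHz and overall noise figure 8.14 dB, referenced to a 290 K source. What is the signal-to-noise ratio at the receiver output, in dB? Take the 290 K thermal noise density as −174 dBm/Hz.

Noise floor: N = −174 + 10 log₁₀(B) + NF
10 log₁₀(1.85×10⁷) = 72.67 dB
N = −174 + 72.67 + 8.14 = −93.19 dBm
SNR = P_sig − N = −58.3 − (−93.19) = 34.89 dB → 34.9 dB

34.9 dB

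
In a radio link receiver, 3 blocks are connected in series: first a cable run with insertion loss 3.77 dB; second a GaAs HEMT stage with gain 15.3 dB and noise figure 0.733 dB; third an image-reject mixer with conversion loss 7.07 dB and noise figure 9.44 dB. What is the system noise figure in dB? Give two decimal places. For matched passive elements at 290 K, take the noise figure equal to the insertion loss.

Convert to linear (a loss of L dB is a gain of −L dB): F_i = 10^(NF_i/10), G_i = 10^(G_i,dB/10)
  Stage 1: F_1 = 10^(3.77/10) = 2.382, G_1 = 10^(−3.77/10) = 0.4198
  Stage 2: F_2 = 10^(0.733/10) = 1.184, G_2 = 10^(15.3/10) = 33.88
  Stage 3: F_3 = 10^(9.44/10) = 8.790, G_3 = 10^(−7.07/10) = 0.1963
Friis cascade:
  F = 2.382 + (1.184 − 1)/0.4198 + (8.790 − 1)/14.22 = 3.368
NF = 10 log₁₀(3.368) = 5.27 dB

5.27 dB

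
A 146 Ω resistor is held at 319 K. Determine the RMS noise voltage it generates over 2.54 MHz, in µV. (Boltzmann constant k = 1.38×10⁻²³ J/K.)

V_n = √(4kTRB)
4kTRB = 4 × 1.38×10⁻²³ × 319 × 1.46×10² × 2.54×10⁶ = 6.53×10⁻¹² V²
V_n = √(6.53×10⁻¹²) = 2.56×10⁻⁶ V = 2.56 µV

2.56 µV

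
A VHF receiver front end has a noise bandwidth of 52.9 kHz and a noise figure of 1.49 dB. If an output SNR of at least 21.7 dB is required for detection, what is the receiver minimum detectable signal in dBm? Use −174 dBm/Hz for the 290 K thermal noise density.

Sensitivity = −174 + 10 log₁₀(B) + NF + SNR_min
= −174 + 47.23 + 1.49 + 21.7
= −103.58 dBm → −103.6 dBm

−103.6 dBm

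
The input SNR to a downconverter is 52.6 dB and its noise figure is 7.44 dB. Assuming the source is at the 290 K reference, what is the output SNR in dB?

45.16 dB

By definition F = SNR_in/SNR_out, so in dB: SNR_out = SNR_in − NF
SNR_out = 52.6 − 7.44 = 45.16 dB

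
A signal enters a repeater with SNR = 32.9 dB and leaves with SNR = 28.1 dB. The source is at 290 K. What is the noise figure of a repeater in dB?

NF (dB) = SNR_in(dB) − SNR_out(dB) when the source is at T₀
NF = 32.9 − 28.1 = 4.8 dB

4.8 dB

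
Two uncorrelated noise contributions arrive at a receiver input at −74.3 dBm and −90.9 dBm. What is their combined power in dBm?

−74.2 dBm

Convert to linear, add, convert back:
P₁ = 3.72×10⁻¹¹ W, P₂ = 8.13×10⁻¹³ W
P_tot = 3.80×10⁻¹¹ W → 10 log₁₀(P_tot / 10⁻³) = −74.2 dBm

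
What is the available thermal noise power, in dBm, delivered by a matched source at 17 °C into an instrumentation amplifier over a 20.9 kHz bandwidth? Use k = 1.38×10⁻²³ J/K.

−130.8 dBm

T = 17 °C + 273.15 = 290.15 K
P_n = kTB = 1.38×10⁻²³ × 290.15 × 2.09×10⁴ = 8.37×10⁻¹⁷ W
In dBm: 10 log₁₀(8.37×10⁻¹⁷ / 10⁻³) = −130.8 dBm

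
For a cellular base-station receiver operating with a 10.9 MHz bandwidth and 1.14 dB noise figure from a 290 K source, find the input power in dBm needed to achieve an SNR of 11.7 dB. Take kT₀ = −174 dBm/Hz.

−90.8 dBm

Sensitivity = −174 + 10 log₁₀(B) + NF + SNR_min
= −174 + 70.37 + 1.14 + 11.7
= −90.79 dBm → −90.8 dBm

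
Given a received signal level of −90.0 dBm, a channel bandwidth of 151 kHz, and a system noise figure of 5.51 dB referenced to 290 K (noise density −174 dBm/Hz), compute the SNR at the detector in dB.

26.7 dB

Noise floor: N = −174 + 10 log₁₀(B) + NF
10 log₁₀(1.51×10⁵) = 51.79 dB
N = −174 + 51.79 + 5.51 = −116.70 dBm
SNR = P_sig − N = −90.0 − (−116.70) = 26.70 dB → 26.7 dB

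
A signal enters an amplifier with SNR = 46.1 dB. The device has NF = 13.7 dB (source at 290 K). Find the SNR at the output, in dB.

32.4 dB

By definition F = SNR_in/SNR_out, so in dB: SNR_out = SNR_in − NF
SNR_out = 46.1 − 13.7 = 32.4 dB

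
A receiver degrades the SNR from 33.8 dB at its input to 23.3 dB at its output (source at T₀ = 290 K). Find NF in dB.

NF (dB) = SNR_in(dB) − SNR_out(dB) when the source is at T₀
NF = 33.8 − 23.3 = 10.5 dB

10.5 dB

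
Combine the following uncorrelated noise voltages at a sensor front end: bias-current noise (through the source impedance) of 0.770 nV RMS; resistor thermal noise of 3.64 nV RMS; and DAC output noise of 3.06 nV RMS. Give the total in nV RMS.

Uncorrelated sources add in power (mean-square): V_tot = √(ΣV_i²)
V_tot = √[(7.70×10⁻¹⁰)² + (3.64×10⁻⁹)² + (3.06×10⁻⁹)²] = 4.82×10⁻⁹ V = 4.82 nV

4.82 nV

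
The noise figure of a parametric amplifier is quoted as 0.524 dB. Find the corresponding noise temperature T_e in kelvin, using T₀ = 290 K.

F = 10^(0.524/10) = 1.12824
T_e = (F − 1)·T₀ = (1.12824 − 1) × 290 = 37.2 K

37.2 K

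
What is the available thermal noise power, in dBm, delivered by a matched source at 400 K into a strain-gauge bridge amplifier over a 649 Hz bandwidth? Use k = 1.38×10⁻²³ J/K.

−144.5 dBm

P_n = kTB = 1.38×10⁻²³ × 400 × 6.49×10² = 3.58×10⁻¹⁸ W
In dBm: 10 log₁₀(3.58×10⁻¹⁸ / 10⁻³) = −144.5 dBm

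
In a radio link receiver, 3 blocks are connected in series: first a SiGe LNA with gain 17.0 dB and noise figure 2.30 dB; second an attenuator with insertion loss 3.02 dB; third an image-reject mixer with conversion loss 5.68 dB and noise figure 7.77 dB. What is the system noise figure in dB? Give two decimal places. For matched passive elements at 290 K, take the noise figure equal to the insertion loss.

Convert to linear (a loss of L dB is a gain of −L dB): F_i = 10^(NF_i/10), G_i = 10^(G_i,dB/10)
  Stage 1: F_1 = 10^(2.30/10) = 1.698, G_1 = 10^(17.0/10) = 50.12
  Stage 2: F_2 = 10^(3.02/10) = 2.004, G_2 = 10^(−3.02/10) = 0.4989
  Stage 3: F_3 = 10^(7.77/10) = 5.984, G_3 = 10^(−5.68/10) = 0.2704
Friis cascade:
  F = 1.698 + (2.004 − 1)/50.12 + (5.984 − 1)/25.00 = 1.918
NF = 10 log₁₀(1.918) = 2.83 dB

2.83 dB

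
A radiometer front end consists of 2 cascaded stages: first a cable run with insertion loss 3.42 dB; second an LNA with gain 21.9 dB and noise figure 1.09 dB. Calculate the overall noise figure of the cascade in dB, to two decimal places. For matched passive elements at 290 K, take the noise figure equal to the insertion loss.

Convert to linear (a loss of L dB is a gain of −L dB): F_i = 10^(NF_i/10), G_i = 10^(G_i,dB/10)
  Stage 1: F_1 = 10^(3.42/10) = 2.198, G_1 = 10^(−3.42/10) = 0.4550
  Stage 2: F_2 = 10^(1.09/10) = 1.285, G_2 = 10^(21.9/10) = 154.9
Friis cascade:
  F = 2.198 + (1.285 − 1)/0.4550 = 2.825
NF = 10 log₁₀(2.825) = 4.51 dB

4.51 dB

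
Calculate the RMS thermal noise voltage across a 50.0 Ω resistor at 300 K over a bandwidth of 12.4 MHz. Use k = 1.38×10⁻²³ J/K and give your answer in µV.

3.20 µV

V_n = √(4kTRB)
4kTRB = 4 × 1.38×10⁻²³ × 300 × 5.00×10¹ × 1.24×10⁷ = 1.03×10⁻¹¹ V²
V_n = √(1.03×10⁻¹¹) = 3.20×10⁻⁶ V = 3.20 µV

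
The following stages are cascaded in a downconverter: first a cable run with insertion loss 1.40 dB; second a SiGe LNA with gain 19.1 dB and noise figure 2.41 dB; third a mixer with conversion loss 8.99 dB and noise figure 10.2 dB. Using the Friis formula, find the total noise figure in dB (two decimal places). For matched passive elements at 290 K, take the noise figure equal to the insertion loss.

Convert to linear (a loss of L dB is a gain of −L dB): F_i = 10^(NF_i/10), G_i = 10^(G_i,dB/10)
  Stage 1: F_1 = 10^(1.40/10) = 1.380, G_1 = 10^(−1.40/10) = 0.7244
  Stage 2: F_2 = 10^(2.41/10) = 1.742, G_2 = 10^(19.1/10) = 81.28
  Stage 3: F_3 = 10^(10.2/10) = 10.47, G_3 = 10^(−8.99/10) = 0.1262
Friis cascade:
  F = 1.380 + (1.742 − 1)/0.7244 + (10.47 − 1)/58.88 = 2.565
NF = 10 log₁₀(2.565) = 4.09 dB

4.09 dB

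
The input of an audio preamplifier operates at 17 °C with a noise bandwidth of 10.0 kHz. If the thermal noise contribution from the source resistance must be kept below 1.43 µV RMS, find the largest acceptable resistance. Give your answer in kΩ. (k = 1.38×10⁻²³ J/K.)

12.8 kΩ

T = 17 °C + 273.15 = 290.15 K
Johnson–Nyquist: V_n = √(4kTRB) ⇒ R = V_n² / (4kTB)
4kTB = 4 × 1.38×10⁻²³ × 290.15 × 1.00×10⁴ = 1.60×10⁻¹⁶
R = (1.43×10⁻⁶)² / 1.60×10⁻¹⁶ = 1.28×10⁴ Ω = 12.8 kΩ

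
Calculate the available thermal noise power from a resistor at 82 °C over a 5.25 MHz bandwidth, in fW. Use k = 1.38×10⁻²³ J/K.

T = 82 °C + 273.15 = 355.15 K
P_n = kTB = 1.38×10⁻²³ × 355.15 × 5.25×10⁶ = 2.57×10⁻¹⁴ W = 25.7 fW

25.7 fW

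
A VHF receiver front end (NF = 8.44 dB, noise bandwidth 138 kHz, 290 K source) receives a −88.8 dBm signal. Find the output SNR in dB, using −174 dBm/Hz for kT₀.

25.4 dB

Noise floor: N = −174 + 10 log₁₀(B) + NF
10 log₁₀(1.38×10⁵) = 51.4 dB
N = −174 + 51.4 + 8.44 = −114.16 dBm
SNR = P_sig − N = −88.8 − (−114.16) = 25.36 dB → 25.4 dB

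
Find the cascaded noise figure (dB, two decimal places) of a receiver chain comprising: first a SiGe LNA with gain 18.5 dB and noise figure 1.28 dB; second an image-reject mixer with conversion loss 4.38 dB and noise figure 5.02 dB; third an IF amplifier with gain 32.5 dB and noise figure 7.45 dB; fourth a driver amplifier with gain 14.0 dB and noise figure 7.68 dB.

Convert to linear (a loss of L dB is a gain of −L dB): F_i = 10^(NF_i/10), G_i = 10^(G_i,dB/10)
  Stage 1: F_1 = 10^(1.28/10) = 1.343, G_1 = 10^(18.5/10) = 70.79
  Stage 2: F_2 = 10^(5.02/10) = 3.177, G_2 = 10^(−4.38/10) = 0.3648
  Stage 3: F_3 = 10^(7.45/10) = 5.559, G_3 = 10^(32.5/10) = 1778
  Stage 4: F_4 = 10^(7.68/10) = 5.861, G_4 = 10^(14.0/10) = 25.12
Friis cascade:
  F = 1.343 + (3.177 − 1)/70.79 + (5.559 − 1)/25.82 + (5.861 − 1)/4.592×10⁴ = 1.550
NF = 10 log₁₀(1.550) = 1.90 dB

1.90 dB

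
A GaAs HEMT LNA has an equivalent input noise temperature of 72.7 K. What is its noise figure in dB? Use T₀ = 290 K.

0.971 dB

F = 1 + T_e/T₀ = 1 + 72.7/290 = 1.25069
NF = 10 log₁₀(1.25069) = 0.971 dB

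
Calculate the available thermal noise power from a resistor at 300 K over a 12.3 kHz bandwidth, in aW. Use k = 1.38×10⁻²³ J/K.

50.9 aW

P_n = kTB = 1.38×10⁻²³ × 300 × 1.23×10⁴ = 5.09×10⁻¹⁷ W = 50.9 aW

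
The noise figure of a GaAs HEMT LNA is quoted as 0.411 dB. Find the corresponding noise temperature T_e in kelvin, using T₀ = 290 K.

F = 10^(0.411/10) = 1.09926
T_e = (F − 1)·T₀ = (1.09926 − 1) × 290 = 28.8 K

28.8 K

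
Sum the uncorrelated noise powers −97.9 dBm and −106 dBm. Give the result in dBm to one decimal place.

−97.3 dBm

Convert to linear, add, convert back:
P₁ = 1.62×10⁻¹³ W, P₂ = 2.51×10⁻¹⁴ W
P_tot = 1.87×10⁻¹³ W → 10 log₁₀(P_tot / 10⁻³) = −97.3 dBm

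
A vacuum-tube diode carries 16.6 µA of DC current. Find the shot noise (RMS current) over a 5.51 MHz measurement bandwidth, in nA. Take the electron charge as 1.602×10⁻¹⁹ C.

5.41 nA

I_n = √(2qI·B)
2qI·B = 2 × 1.602×10⁻¹⁹ × 1.66×10⁻⁵ × 5.51×10⁶ = 2.93×10⁻¹⁷ A²
I_n = √(2.93×10⁻¹⁷) = 5.41×10⁻⁹ A = 5.41 nA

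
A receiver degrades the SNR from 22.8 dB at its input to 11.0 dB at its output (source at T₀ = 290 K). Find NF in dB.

NF (dB) = SNR_in(dB) − SNR_out(dB) when the source is at T₀
NF = 22.8 − 11.0 = 11.8 dB

11.8 dB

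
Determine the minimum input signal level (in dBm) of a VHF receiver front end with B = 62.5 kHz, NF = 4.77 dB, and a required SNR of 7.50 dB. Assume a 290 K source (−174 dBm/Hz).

−113.8 dBm

Sensitivity = −174 + 10 log₁₀(B) + NF + SNR_min
= −174 + 47.96 + 4.77 + 7.50
= −113.77 dBm → −113.8 dBm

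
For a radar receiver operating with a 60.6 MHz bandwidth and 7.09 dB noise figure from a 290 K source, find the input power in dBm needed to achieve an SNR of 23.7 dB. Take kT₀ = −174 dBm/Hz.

−65.4 dBm

Sensitivity = −174 + 10 log₁₀(B) + NF + SNR_min
= −174 + 77.82 + 7.09 + 23.7
= −65.39 dBm → −65.4 dBm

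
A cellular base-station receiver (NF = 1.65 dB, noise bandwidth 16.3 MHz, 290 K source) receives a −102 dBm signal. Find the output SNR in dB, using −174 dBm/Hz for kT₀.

Noise floor: N = −174 + 10 log₁₀(B) + NF
10 log₁₀(1.63×10⁷) = 72.12 dB
N = −174 + 72.12 + 1.65 = −100.23 dBm
SNR = P_sig − N = −102 − (−100.23) = −1.77 dB → −1.8 dB

−1.8 dB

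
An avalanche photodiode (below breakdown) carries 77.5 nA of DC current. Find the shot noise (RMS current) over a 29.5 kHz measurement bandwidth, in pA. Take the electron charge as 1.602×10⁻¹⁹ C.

27.1 pA

I_n = √(2qI·B)
2qI·B = 2 × 1.602×10⁻¹⁹ × 7.75×10⁻⁸ × 2.95×10⁴ = 7.33×10⁻²² A²
I_n = √(7.33×10⁻²²) = 2.71×10⁻¹¹ A = 27.1 pA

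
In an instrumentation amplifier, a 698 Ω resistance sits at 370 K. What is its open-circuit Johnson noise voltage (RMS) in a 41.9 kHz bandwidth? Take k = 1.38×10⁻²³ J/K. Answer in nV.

773 nV

V_n = √(4kTRB)
4kTRB = 4 × 1.38×10⁻²³ × 370 × 6.98×10² × 4.19×10⁴ = 5.97×10⁻¹³ V²
V_n = √(5.97×10⁻¹³) = 7.73×10⁻⁷ V = 773 nV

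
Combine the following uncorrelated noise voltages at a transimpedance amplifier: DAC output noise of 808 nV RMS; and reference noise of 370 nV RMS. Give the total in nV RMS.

Uncorrelated sources add in power (mean-square): V_tot = √(ΣV_i²)
V_tot = √[(8.08×10⁻⁷)² + (3.70×10⁻⁷)²] = 8.89×10⁻⁷ V = 889 nV

889 nV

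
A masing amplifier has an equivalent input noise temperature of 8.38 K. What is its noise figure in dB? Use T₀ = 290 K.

F = 1 + T_e/T₀ = 1 + 8.38/290 = 1.0289
NF = 10 log₁₀(1.0289) = 0.124 dB

0.124 dB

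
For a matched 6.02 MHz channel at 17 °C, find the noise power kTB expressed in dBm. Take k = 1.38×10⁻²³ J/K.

−106.2 dBm

T = 17 °C + 273.15 = 290.15 K
P_n = kTB = 1.38×10⁻²³ × 290.15 × 6.02×10⁶ = 2.41×10⁻¹⁴ W
In dBm: 10 log₁₀(2.41×10⁻¹⁴ / 10⁻³) = −106.2 dBm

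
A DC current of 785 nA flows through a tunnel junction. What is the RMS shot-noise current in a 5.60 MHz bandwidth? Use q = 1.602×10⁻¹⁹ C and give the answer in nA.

I_n = √(2qI·B)
2qI·B = 2 × 1.602×10⁻¹⁹ × 7.85×10⁻⁷ × 5.60×10⁶ = 1.41×10⁻¹⁸ A²
I_n = √(1.41×10⁻¹⁸) = 1.19×10⁻⁹ A = 1.19 nA

1.19 nA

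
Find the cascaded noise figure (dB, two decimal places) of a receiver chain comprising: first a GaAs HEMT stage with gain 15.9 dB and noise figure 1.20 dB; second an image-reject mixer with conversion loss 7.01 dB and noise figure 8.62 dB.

Convert to linear (a loss of L dB is a gain of −L dB): F_i = 10^(NF_i/10), G_i = 10^(G_i,dB/10)
  Stage 1: F_1 = 10^(1.20/10) = 1.318, G_1 = 10^(15.9/10) = 38.90
  Stage 2: F_2 = 10^(8.62/10) = 7.278, G_2 = 10^(−7.01/10) = 0.1991
Friis cascade:
  F = 1.318 + (7.278 − 1)/38.90 = 1.480
NF = 10 log₁₀(1.480) = 1.70 dB

1.70 dB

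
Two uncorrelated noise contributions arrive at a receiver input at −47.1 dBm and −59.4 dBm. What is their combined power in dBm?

−46.9 dBm

Convert to linear, add, convert back:
P₁ = 1.95×10⁻⁸ W, P₂ = 1.15×10⁻⁹ W
P_tot = 2.06×10⁻⁸ W → 10 log₁₀(P_tot / 10⁻³) = −46.9 dBm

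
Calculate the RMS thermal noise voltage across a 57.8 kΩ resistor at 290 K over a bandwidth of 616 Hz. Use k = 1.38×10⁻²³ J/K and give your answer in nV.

V_n = √(4kTRB)
4kTRB = 4 × 1.38×10⁻²³ × 290 × 5.78×10⁴ × 6.16×10² = 5.70×10⁻¹³ V²
V_n = √(5.70×10⁻¹³) = 7.55×10⁻⁷ V = 755 nV

755 nV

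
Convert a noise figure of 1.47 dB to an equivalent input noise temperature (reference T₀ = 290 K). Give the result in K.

F = 10^(1.47/10) = 1.40281
T_e = (F − 1)·T₀ = (1.40281 − 1) × 290 = 117 K

117 K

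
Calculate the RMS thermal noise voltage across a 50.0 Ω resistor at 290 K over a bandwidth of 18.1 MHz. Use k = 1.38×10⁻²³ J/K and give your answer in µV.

V_n = √(4kTRB)
4kTRB = 4 × 1.38×10⁻²³ × 290 × 5.00×10¹ × 1.81×10⁷ = 1.45×10⁻¹¹ V²
V_n = √(1.45×10⁻¹¹) = 3.81×10⁻⁶ V = 3.81 µV

3.81 µV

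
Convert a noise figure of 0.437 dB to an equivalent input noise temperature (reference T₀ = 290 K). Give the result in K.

30.7 K

F = 10^(0.437/10) = 1.10586
T_e = (F − 1)·T₀ = (1.10586 − 1) × 290 = 30.7 K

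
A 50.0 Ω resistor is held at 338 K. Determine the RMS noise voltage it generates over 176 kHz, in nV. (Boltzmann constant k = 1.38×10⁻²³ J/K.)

405 nV

V_n = √(4kTRB)
4kTRB = 4 × 1.38×10⁻²³ × 338 × 5.00×10¹ × 1.76×10⁵ = 1.64×10⁻¹³ V²
V_n = √(1.64×10⁻¹³) = 4.05×10⁻⁷ V = 405 nV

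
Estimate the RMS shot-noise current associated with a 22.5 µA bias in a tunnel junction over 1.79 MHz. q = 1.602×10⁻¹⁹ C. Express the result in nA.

I_n = √(2qI·B)
2qI·B = 2 × 1.602×10⁻¹⁹ × 2.25×10⁻⁵ × 1.79×10⁶ = 1.29×10⁻¹⁷ A²
I_n = √(1.29×10⁻¹⁷) = 3.59×10⁻⁹ A = 3.59 nA

3.59 nA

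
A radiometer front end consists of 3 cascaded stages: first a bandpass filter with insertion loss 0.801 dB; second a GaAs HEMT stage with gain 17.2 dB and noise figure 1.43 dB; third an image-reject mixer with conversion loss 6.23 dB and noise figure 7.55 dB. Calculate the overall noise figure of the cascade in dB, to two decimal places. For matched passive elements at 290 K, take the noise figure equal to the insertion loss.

2.50 dB

Convert to linear (a loss of L dB is a gain of −L dB): F_i = 10^(NF_i/10), G_i = 10^(G_i,dB/10)
  Stage 1: F_1 = 10^(0.801/10) = 1.203, G_1 = 10^(−0.801/10) = 0.8316
  Stage 2: F_2 = 10^(1.43/10) = 1.390, G_2 = 10^(17.2/10) = 52.48
  Stage 3: F_3 = 10^(7.55/10) = 5.689, G_3 = 10^(−6.23/10) = 0.2382
Friis cascade:
  F = 1.203 + (1.390 − 1)/0.8316 + (5.689 − 1)/43.64 = 1.779
NF = 10 log₁₀(1.779) = 2.50 dB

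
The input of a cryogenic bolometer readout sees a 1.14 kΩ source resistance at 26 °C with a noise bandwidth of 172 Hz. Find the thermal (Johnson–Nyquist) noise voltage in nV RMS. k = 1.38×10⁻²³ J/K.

56.9 nV

T = 26 °C + 273.15 = 299.15 K
V_n = √(4kTRB)
4kTRB = 4 × 1.38×10⁻²³ × 299.15 × 1.14×10³ × 1.72×10² = 3.24×10⁻¹⁵ V²
V_n = √(3.24×10⁻¹⁵) = 5.69×10⁻⁸ V = 56.9 nV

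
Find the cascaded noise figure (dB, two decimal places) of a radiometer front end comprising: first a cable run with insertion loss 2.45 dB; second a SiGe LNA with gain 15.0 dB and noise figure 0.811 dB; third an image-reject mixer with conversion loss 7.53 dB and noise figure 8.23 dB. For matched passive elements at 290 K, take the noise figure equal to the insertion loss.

3.86 dB

Convert to linear (a loss of L dB is a gain of −L dB): F_i = 10^(NF_i/10), G_i = 10^(G_i,dB/10)
  Stage 1: F_1 = 10^(2.45/10) = 1.758, G_1 = 10^(−2.45/10) = 0.5689
  Stage 2: F_2 = 10^(0.811/10) = 1.205, G_2 = 10^(15.0/10) = 31.62
  Stage 3: F_3 = 10^(8.23/10) = 6.653, G_3 = 10^(−7.53/10) = 0.1766
Friis cascade:
  F = 1.758 + (1.205 − 1)/0.5689 + (6.653 − 1)/17.99 = 2.433
NF = 10 log₁₀(2.433) = 3.86 dB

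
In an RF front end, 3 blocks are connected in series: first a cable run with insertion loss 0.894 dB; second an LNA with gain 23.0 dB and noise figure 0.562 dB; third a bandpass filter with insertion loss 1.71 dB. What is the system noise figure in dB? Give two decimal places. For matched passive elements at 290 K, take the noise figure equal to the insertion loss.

1.47 dB

Convert to linear (a loss of L dB is a gain of −L dB): F_i = 10^(NF_i/10), G_i = 10^(G_i,dB/10)
  Stage 1: F_1 = 10^(0.894/10) = 1.229, G_1 = 10^(−0.894/10) = 0.8140
  Stage 2: F_2 = 10^(0.562/10) = 1.138, G_2 = 10^(23.0/10) = 199.5
  Stage 3: F_3 = 10^(1.71/10) = 1.483, G_3 = 10^(−1.71/10) = 0.6745
Friis cascade:
  F = 1.229 + (1.138 − 1)/0.8140 + (1.483 − 1)/162.4 = 1.401
NF = 10 log₁₀(1.401) = 1.47 dB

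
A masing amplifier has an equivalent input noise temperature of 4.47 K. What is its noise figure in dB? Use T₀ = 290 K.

F = 1 + T_e/T₀ = 1 + 4.47/290 = 1.01541
NF = 10 log₁₀(1.01541) = 0.066 dB

0.066 dB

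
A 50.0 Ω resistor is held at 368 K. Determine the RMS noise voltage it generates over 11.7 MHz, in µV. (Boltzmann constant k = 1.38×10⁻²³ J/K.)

3.45 µV

V_n = √(4kTRB)
4kTRB = 4 × 1.38×10⁻²³ × 368 × 5.00×10¹ × 1.17×10⁷ = 1.19×10⁻¹¹ V²
V_n = √(1.19×10⁻¹¹) = 3.45×10⁻⁶ V = 3.45 µV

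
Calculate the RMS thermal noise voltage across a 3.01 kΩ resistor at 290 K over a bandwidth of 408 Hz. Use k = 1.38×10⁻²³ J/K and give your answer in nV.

V_n = √(4kTRB)
4kTRB = 4 × 1.38×10⁻²³ × 290 × 3.01×10³ × 4.08×10² = 1.97×10⁻¹⁴ V²
V_n = √(1.97×10⁻¹⁴) = 1.40×10⁻⁷ V = 140 nV

140 nV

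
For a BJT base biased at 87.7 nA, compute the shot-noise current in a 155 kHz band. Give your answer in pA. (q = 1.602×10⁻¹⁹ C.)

I_n = √(2qI·B)
2qI·B = 2 × 1.602×10⁻¹⁹ × 8.77×10⁻⁸ × 1.55×10⁵ = 4.36×10⁻²¹ A²
I_n = √(4.36×10⁻²¹) = 6.60×10⁻¹¹ A = 66.0 pA

66.0 pA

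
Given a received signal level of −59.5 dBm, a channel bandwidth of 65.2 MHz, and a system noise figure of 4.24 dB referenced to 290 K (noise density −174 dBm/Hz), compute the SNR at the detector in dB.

32.1 dB

Noise floor: N = −174 + 10 log₁₀(B) + NF
10 log₁₀(6.52×10⁷) = 78.14 dB
N = −174 + 78.14 + 4.24 = −91.62 dBm
SNR = P_sig − N = −59.5 − (−91.62) = 32.12 dB → 32.1 dB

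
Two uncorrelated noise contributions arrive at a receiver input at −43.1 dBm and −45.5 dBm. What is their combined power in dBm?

−41.1 dBm

Convert to linear, add, convert back:
P₁ = 4.90×10⁻⁸ W, P₂ = 2.82×10⁻⁸ W
P_tot = 7.72×10⁻⁸ W → 10 log₁₀(P_tot / 10⁻³) = −41.1 dBm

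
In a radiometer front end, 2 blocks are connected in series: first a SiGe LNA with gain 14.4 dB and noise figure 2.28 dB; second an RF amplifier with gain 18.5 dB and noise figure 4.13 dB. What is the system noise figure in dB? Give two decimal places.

2.43 dB

Convert to linear (a loss of L dB is a gain of −L dB): F_i = 10^(NF_i/10), G_i = 10^(G_i,dB/10)
  Stage 1: F_1 = 10^(2.28/10) = 1.690, G_1 = 10^(14.4/10) = 27.54
  Stage 2: F_2 = 10^(4.13/10) = 2.588, G_2 = 10^(18.5/10) = 70.79
Friis cascade:
  F = 1.690 + (2.588 − 1)/27.54 = 1.748
NF = 10 log₁₀(1.748) = 2.43 dB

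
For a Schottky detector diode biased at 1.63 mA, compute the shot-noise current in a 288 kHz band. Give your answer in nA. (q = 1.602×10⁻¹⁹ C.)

12.3 nA

I_n = √(2qI·B)
2qI·B = 2 × 1.602×10⁻¹⁹ × 1.63×10⁻³ × 2.88×10⁵ = 1.50×10⁻¹⁶ A²
I_n = √(1.50×10⁻¹⁶) = 1.23×10⁻⁸ A = 12.3 nA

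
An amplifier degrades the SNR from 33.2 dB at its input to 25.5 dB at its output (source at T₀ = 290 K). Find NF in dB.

NF (dB) = SNR_in(dB) − SNR_out(dB) when the source is at T₀
NF = 33.2 − 25.5 = 7.7 dB

7.7 dB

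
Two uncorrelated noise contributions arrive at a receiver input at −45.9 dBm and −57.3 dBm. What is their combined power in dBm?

Convert to linear, add, convert back:
P₁ = 2.57×10⁻⁸ W, P₂ = 1.86×10⁻⁹ W
P_tot = 2.76×10⁻⁸ W → 10 log₁₀(P_tot / 10⁻³) = −45.6 dBm

−45.6 dBm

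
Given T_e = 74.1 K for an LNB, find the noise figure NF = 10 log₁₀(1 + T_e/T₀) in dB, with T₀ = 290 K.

F = 1 + T_e/T₀ = 1 + 74.1/290 = 1.25552
NF = 10 log₁₀(1.25552) = 0.988 dB

0.988 dB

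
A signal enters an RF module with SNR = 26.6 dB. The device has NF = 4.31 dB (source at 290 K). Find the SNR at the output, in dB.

By definition F = SNR_in/SNR_out, so in dB: SNR_out = SNR_in − NF
SNR_out = 26.6 − 4.31 = 22.29 dB

22.29 dB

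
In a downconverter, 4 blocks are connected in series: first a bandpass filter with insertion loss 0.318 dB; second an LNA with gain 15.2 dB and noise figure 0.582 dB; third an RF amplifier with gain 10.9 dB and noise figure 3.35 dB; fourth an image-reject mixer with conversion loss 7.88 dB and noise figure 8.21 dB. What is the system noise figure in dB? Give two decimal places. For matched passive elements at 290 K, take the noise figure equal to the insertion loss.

1.08 dB

Convert to linear (a loss of L dB is a gain of −L dB): F_i = 10^(NF_i/10), G_i = 10^(G_i,dB/10)
  Stage 1: F_1 = 10^(0.318/10) = 1.076, G_1 = 10^(−0.318/10) = 0.9294
  Stage 2: F_2 = 10^(0.582/10) = 1.143, G_2 = 10^(15.2/10) = 33.11
  Stage 3: F_3 = 10^(3.35/10) = 2.163, G_3 = 10^(10.9/10) = 12.30
  Stage 4: F_4 = 10^(8.21/10) = 6.622, G_4 = 10^(−7.88/10) = 0.1629
Friis cascade:
  F = 1.076 + (1.143 − 1)/0.9294 + (2.163 − 1)/30.78 + (6.622 − 1)/378.6 = 1.283
NF = 10 log₁₀(1.283) = 1.08 dB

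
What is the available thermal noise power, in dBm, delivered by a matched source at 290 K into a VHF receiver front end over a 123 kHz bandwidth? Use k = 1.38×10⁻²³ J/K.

−123.1 dBm

P_n = kTB = 1.38×10⁻²³ × 290 × 1.23×10⁵ = 4.92×10⁻¹⁶ W
In dBm: 10 log₁₀(4.92×10⁻¹⁶ / 10⁻³) = −123.1 dBm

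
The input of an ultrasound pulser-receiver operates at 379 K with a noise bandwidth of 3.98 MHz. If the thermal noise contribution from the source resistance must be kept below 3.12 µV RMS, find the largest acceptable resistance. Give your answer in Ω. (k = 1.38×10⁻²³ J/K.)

Johnson–Nyquist: V_n = √(4kTRB) ⇒ R = V_n² / (4kTB)
4kTB = 4 × 1.38×10⁻²³ × 379 × 3.98×10⁶ = 8.33×10⁻¹⁴
R = (3.12×10⁻⁶)² / 8.33×10⁻¹⁴ = 1.17×10² Ω = 117 Ω

117 Ω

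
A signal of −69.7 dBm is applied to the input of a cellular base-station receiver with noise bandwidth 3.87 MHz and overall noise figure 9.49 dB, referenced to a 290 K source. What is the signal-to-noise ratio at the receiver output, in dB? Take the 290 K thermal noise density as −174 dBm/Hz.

Noise floor: N = −174 + 10 log₁₀(B) + NF
10 log₁₀(3.87×10⁶) = 65.88 dB
N = −174 + 65.88 + 9.49 = −98.63 dBm
SNR = P_sig − N = −69.7 − (−98.63) = 28.93 dB → 28.9 dB

28.9 dB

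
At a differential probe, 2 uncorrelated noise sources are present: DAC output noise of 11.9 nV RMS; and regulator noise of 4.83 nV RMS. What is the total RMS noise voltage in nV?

Uncorrelated sources add in power (mean-square): V_tot = √(ΣV_i²)
V_tot = √[(1.19×10⁻⁸)² + (4.83×10⁻⁹)²] = 1.28×10⁻⁸ V = 12.8 nV

12.8 nV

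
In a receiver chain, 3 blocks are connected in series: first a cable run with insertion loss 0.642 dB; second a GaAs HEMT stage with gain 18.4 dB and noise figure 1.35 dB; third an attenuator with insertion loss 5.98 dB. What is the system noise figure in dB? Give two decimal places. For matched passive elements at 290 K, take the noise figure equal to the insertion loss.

Convert to linear (a loss of L dB is a gain of −L dB): F_i = 10^(NF_i/10), G_i = 10^(G_i,dB/10)
  Stage 1: F_1 = 10^(0.642/10) = 1.159, G_1 = 10^(−0.642/10) = 0.8626
  Stage 2: F_2 = 10^(1.35/10) = 1.365, G_2 = 10^(18.4/10) = 69.18
  Stage 3: F_3 = 10^(5.98/10) = 3.963, G_3 = 10^(−5.98/10) = 0.2523
Friis cascade:
  F = 1.159 + (1.365 − 1)/0.8626 + (3.963 − 1)/59.68 = 1.632
NF = 10 log₁₀(1.632) = 2.13 dB

2.13 dB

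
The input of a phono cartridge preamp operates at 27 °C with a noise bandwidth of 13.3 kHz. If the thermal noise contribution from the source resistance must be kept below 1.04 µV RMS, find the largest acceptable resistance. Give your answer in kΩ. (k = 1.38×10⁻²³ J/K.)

4.91 kΩ

T = 27 °C + 273.15 = 300.15 K
Johnson–Nyquist: V_n = √(4kTRB) ⇒ R = V_n² / (4kTB)
4kTB = 4 × 1.38×10⁻²³ × 300.15 × 1.33×10⁴ = 2.20×10⁻¹⁶
R = (1.04×10⁻⁶)² / 2.20×10⁻¹⁶ = 4.91×10³ Ω = 4.91 kΩ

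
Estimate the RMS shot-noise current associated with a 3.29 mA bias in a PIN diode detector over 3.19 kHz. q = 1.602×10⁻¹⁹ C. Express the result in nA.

I_n = √(2qI·B)
2qI·B = 2 × 1.602×10⁻¹⁹ × 3.29×10⁻³ × 3.19×10³ = 3.36×10⁻¹⁸ A²
I_n = √(3.36×10⁻¹⁸) = 1.83×10⁻⁹ A = 1.83 nA

1.83 nA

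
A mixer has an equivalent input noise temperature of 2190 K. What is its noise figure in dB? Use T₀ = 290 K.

9.32 dB

F = 1 + T_e/T₀ = 1 + 2190/290 = 8.55172
NF = 10 log₁₀(8.55172) = 9.32 dB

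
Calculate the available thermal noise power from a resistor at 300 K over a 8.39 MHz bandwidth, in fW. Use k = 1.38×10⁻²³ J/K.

34.7 fW

P_n = kTB = 1.38×10⁻²³ × 300 × 8.39×10⁶ = 3.47×10⁻¹⁴ W = 34.7 fW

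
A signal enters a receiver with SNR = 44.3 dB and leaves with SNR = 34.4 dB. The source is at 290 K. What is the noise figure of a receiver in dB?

NF (dB) = SNR_in(dB) − SNR_out(dB) when the source is at T₀
NF = 44.3 − 34.4 = 9.9 dB

9.9 dB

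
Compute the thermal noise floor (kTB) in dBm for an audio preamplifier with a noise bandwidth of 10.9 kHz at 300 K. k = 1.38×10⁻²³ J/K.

P_n = kTB = 1.38×10⁻²³ × 300 × 1.09×10⁴ = 4.51×10⁻¹⁷ W
In dBm: 10 log₁₀(4.51×10⁻¹⁷ / 10⁻³) = −133.5 dBm

−133.5 dBm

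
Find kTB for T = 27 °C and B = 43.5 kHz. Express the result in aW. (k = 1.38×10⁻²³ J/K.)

T = 27 °C + 273.15 = 300.15 K
P_n = kTB = 1.38×10⁻²³ × 300.15 × 4.35×10⁴ = 1.80×10⁻¹⁶ W = 180 aW

180 aW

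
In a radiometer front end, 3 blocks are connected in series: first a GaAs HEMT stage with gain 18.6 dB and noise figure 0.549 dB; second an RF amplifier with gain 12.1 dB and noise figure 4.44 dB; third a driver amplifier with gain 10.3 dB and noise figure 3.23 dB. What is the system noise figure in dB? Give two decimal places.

Convert to linear (a loss of L dB is a gain of −L dB): F_i = 10^(NF_i/10), G_i = 10^(G_i,dB/10)
  Stage 1: F_1 = 10^(0.549/10) = 1.135, G_1 = 10^(18.6/10) = 72.44
  Stage 2: F_2 = 10^(4.44/10) = 2.780, G_2 = 10^(12.1/10) = 16.22
  Stage 3: F_3 = 10^(3.23/10) = 2.104, G_3 = 10^(10.3/10) = 10.72
Friis cascade:
  F = 1.135 + (2.780 − 1)/72.44 + (2.104 − 1)/1175 = 1.160
NF = 10 log₁₀(1.160) = 0.65 dB

0.65 dB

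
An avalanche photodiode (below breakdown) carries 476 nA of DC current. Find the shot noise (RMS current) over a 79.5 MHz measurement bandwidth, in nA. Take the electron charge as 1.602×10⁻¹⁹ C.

3.48 nA

I_n = √(2qI·B)
2qI·B = 2 × 1.602×10⁻¹⁹ × 4.76×10⁻⁷ × 7.95×10⁷ = 1.21×10⁻¹⁷ A²
I_n = √(1.21×10⁻¹⁷) = 3.48×10⁻⁹ A = 3.48 nA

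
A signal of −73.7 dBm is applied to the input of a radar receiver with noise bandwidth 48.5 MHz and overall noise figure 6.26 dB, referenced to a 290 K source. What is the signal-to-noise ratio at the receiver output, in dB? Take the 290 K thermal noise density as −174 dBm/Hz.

Noise floor: N = −174 + 10 log₁₀(B) + NF
10 log₁₀(4.85×10⁷) = 76.86 dB
N = −174 + 76.86 + 6.26 = −90.88 dBm
SNR = P_sig − N = −73.7 − (−90.88) = 17.18 dB → 17.2 dB

17.2 dB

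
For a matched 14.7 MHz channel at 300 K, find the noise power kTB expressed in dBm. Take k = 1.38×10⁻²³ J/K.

P_n = kTB = 1.38×10⁻²³ × 300 × 1.47×10⁷ = 6.09×10⁻¹⁴ W
In dBm: 10 log₁₀(6.09×10⁻¹⁴ / 10⁻³) = −102.2 dBm

−102.2 dBm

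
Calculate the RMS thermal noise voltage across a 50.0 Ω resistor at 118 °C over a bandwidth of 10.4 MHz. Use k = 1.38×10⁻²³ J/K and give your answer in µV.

T = 118 °C + 273.15 = 391.15 K
V_n = √(4kTRB)
4kTRB = 4 × 1.38×10⁻²³ × 391.15 × 5.00×10¹ × 1.04×10⁷ = 1.12×10⁻¹¹ V²
V_n = √(1.12×10⁻¹¹) = 3.35×10⁻⁶ V = 3.35 µV

3.35 µV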